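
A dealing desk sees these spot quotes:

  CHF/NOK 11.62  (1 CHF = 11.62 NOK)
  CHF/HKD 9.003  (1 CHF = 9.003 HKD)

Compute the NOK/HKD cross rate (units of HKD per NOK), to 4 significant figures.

1 NOK ÷ 11.62 = 0.0860585 CHF
0.0860585 CHF × 9.003 = 0.774785 HKD

NOK/HKD = 0.7748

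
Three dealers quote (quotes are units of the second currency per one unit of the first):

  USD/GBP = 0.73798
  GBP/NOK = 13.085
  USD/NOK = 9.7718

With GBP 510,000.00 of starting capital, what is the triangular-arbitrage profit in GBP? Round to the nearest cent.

Profitable loop is GBP → USD → NOK → GBP:
GBP 510,000.00 ÷ 0.73798 = USD 691,075.64
USD 691,075.64 × 9.7718 = NOK 6,753,052.93
NOK 6,753,052.93 ÷ 13.085 = GBP 516,091.17
Profit = GBP 516,091.17 − GBP 510,000.00

Profit: GBP 6,091.17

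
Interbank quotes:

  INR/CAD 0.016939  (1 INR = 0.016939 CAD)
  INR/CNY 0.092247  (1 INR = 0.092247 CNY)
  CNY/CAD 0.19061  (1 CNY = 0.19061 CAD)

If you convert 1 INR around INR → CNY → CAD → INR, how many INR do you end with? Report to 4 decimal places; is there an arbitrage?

1.0380 (arbitrage exists)

Around INR → CNY → CAD → INR: 1 × 0.092247 × 0.19061 ÷ 0.016939 = 1.038031
Product > 1; profitable direction is INR → CNY → CAD → INR.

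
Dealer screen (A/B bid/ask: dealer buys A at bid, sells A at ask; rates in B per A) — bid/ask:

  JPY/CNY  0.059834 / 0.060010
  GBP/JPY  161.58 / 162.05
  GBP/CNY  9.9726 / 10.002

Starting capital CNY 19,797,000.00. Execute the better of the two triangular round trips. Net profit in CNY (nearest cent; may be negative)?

Net profit: CNY 504,826.91

Best loop CNY → JPY → GBP → CNY:
CNY 19,797,000.00 ÷ 0.060010 (buy JPY at ask) = JPY 329,895,017
JPY 329,895,017 ÷ 162.05 (buy GBP at ask) = GBP 2,035,760.68
GBP 2,035,760.68 × 9.9726 (sell GBP at bid) = CNY 20,301,826.91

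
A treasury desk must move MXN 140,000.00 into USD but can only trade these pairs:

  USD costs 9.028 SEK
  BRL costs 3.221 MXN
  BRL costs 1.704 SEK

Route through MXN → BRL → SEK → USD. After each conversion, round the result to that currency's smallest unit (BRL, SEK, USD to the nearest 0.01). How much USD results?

USD 8,203.80

MXN 140,000.00 ÷ 3.221 = BRL 43,464.76
BRL 43,464.76 × 1.704 = SEK 74,063.95
SEK 74,063.95 ÷ 9.028 = USD 8,203.80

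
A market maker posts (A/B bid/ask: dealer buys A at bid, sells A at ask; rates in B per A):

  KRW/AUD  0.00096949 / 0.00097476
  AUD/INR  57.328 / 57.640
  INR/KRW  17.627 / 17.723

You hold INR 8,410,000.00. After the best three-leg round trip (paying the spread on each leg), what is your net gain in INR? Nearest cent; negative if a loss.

Net profit: INR 35,727.93

Best loop INR → AUD → KRW → INR:
INR 8,410,000.00 ÷ 57.640 (buy AUD at ask) = AUD 145,905.62
AUD 145,905.62 ÷ 0.00097476 (buy KRW at ask) = KRW 149,683,636
KRW 149,683,636 ÷ 17.723 (buy INR at ask) = INR 8,445,727.93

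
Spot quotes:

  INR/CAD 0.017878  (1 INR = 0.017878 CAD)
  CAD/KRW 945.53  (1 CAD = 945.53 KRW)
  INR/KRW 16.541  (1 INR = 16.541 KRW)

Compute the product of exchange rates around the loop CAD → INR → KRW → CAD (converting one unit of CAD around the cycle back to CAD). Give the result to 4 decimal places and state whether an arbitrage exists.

Around CAD → INR → KRW → CAD: 1 ÷ 0.017878 × 16.541 ÷ 945.53 = 0.978515
Product < 1; profitable direction is CAD → KRW → INR → CAD.

0.9785 (arbitrage exists)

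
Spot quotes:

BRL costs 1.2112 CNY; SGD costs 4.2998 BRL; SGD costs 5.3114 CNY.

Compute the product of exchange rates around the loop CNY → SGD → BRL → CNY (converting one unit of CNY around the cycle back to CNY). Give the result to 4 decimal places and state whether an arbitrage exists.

0.9805 (arbitrage exists)

Around CNY → SGD → BRL → CNY: 1 ÷ 5.3114 × 4.2998 × 1.2112 = 0.980517
Product < 1; profitable direction is CNY → BRL → SGD → CNY.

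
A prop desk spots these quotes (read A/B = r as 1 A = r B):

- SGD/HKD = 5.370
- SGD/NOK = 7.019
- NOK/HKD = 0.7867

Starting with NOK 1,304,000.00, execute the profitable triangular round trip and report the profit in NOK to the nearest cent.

Profitable loop is NOK → HKD → SGD → NOK:
NOK 1,304,000.00 × 0.7867 = HKD 1,025,856.80
HKD 1,025,856.80 ÷ 5.370 = SGD 191,034.79
SGD 191,034.79 × 7.019 = NOK 1,340,873.16
Profit = NOK 1,340,873.16 − NOK 1,304,000.00

Profit: NOK 36,873.16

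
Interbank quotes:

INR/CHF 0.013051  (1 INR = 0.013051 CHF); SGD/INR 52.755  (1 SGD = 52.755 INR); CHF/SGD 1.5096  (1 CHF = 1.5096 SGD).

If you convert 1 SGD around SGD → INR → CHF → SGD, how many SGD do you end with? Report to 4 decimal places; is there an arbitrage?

Around SGD → INR → CHF → SGD: 1 × 52.755 × 0.013051 × 1.5096 = 1.039368
Product > 1; profitable direction is SGD → INR → CHF → SGD.

1.0394 (arbitrage exists)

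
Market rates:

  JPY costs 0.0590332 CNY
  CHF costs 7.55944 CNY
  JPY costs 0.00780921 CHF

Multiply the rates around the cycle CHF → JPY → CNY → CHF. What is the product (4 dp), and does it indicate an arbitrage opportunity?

Around CHF → JPY → CNY → CHF: 1 ÷ 0.00780921 × 0.0590332 ÷ 7.55944 = 0.999999
Product ≈ 1 (deviation 0.000%, within rounding noise).

1.0000 (no arbitrage)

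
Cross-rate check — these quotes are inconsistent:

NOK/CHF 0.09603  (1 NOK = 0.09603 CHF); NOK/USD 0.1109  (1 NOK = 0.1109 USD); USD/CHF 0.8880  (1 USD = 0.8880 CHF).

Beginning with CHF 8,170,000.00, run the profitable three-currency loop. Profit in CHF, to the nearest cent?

Profitable loop is CHF → NOK → USD → CHF:
CHF 8,170,000.00 ÷ 0.09603 = NOK 85,077,579.92
NOK 85,077,579.92 × 0.1109 = USD 9,435,103.61
USD 9,435,103.61 × 0.8880 = CHF 8,378,372.01
Profit = CHF 8,378,372.01 − CHF 8,170,000.00

Profit: CHF 208,372.01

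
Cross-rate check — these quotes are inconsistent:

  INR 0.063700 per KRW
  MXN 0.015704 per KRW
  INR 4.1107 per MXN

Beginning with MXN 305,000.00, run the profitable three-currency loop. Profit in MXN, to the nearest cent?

Profit: MXN 4,091.08

Profitable loop is MXN → INR → KRW → MXN:
MXN 305,000.00 × 4.1107 = INR 1,253,763.50
INR 1,253,763.50 ÷ 0.063700 = KRW 19,682,316
KRW 19,682,316 × 0.015704 = MXN 309,091.08
Profit = MXN 309,091.08 − MXN 305,000.00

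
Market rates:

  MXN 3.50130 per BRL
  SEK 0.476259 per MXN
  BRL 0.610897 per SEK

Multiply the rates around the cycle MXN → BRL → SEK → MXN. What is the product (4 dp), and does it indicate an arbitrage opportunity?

Around MXN → BRL → SEK → MXN: 1 ÷ 3.50130 ÷ 0.610897 ÷ 0.476259 = 0.981656
Product < 1; profitable direction is MXN → SEK → BRL → MXN.

0.9817 (arbitrage exists)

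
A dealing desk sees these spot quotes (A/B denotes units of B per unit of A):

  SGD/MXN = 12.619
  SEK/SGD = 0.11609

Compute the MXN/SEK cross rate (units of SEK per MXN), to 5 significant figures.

MXN/SEK = 0.68262

1 MXN ÷ 12.619 = 0.0792456 SGD
0.0792456 SGD ÷ 0.11609 = 0.682622 SEK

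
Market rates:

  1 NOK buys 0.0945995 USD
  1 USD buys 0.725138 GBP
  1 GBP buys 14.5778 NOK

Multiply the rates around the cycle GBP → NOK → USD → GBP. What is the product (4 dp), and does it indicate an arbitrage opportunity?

1.0000 (no arbitrage)

Around GBP → NOK → USD → GBP: 1 × 14.5778 × 0.0945995 × 0.725138 = 1.000003
Product ≈ 1 (deviation 0.000%, within rounding noise).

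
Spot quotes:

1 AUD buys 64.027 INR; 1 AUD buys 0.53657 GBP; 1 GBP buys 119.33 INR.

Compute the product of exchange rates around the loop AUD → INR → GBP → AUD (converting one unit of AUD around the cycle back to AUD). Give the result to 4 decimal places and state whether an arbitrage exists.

1.0000 (no arbitrage)

Around AUD → INR → GBP → AUD: 1 × 64.027 ÷ 119.33 ÷ 0.53657 = 0.999970
Product ≈ 1 (deviation 0.003%, within rounding noise).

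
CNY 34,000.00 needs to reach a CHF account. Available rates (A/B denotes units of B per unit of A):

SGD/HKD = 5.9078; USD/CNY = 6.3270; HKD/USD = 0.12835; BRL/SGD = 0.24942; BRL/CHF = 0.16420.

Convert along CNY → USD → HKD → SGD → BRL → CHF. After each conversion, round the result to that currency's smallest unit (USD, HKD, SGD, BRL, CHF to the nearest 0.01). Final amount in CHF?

CNY 34,000.00 ÷ 6.3270 = USD 5,373.79
USD 5,373.79 ÷ 0.12835 = HKD 41,868.25
HKD 41,868.25 ÷ 5.9078 = SGD 7,086.94
SGD 7,086.94 ÷ 0.24942 = BRL 28,413.68
BRL 28,413.68 × 0.16420 = CHF 4,665.53

CHF 4,665.53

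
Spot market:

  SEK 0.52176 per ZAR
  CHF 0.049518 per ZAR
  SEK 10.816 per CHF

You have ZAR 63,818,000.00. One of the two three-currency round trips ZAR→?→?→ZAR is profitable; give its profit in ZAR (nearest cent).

Profitable loop is ZAR → CHF → SEK → ZAR:
ZAR 63,818,000.00 × 0.049518 = CHF 3,160,139.72
CHF 3,160,139.72 × 10.816 = SEK 34,180,071.25
SEK 34,180,071.25 ÷ 0.52176 = ZAR 65,509,182.87
Profit = ZAR 65,509,182.87 − ZAR 63,818,000.00

Profit: ZAR 1,691,182.87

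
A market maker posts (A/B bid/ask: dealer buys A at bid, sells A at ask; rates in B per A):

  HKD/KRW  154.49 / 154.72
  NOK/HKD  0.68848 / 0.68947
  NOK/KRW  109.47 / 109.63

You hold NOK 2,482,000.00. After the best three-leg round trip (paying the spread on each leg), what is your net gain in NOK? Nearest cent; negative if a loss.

Best loop NOK → KRW → HKD → NOK:
NOK 2,482,000.00 × 109.47 (sell NOK at bid) = KRW 271,704,540
KRW 271,704,540 ÷ 154.72 (buy HKD at ask) = HKD 1,756,104.83
HKD 1,756,104.83 ÷ 0.68947 (buy NOK at ask) = NOK 2,547,035.89

Net profit: NOK 65,035.89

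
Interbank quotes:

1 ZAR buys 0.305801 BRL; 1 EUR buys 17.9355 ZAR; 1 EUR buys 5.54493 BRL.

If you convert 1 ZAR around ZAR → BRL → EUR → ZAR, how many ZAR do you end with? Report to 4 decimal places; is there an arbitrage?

Around ZAR → BRL → EUR → ZAR: 1 × 0.305801 ÷ 5.54493 × 17.9355 = 0.989137
Product < 1; profitable direction is ZAR → EUR → BRL → ZAR.

0.9891 (arbitrage exists)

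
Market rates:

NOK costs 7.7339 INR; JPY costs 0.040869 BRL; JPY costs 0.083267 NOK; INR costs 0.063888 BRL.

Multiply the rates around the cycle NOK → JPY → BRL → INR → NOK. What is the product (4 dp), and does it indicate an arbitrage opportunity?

Around NOK → JPY → BRL → INR → NOK: 1 ÷ 0.083267 × 0.040869 ÷ 0.063888 ÷ 7.7339 = 0.993352
Product < 1; profitable direction is NOK → INR → BRL → JPY → NOK.

0.9934 (arbitrage exists)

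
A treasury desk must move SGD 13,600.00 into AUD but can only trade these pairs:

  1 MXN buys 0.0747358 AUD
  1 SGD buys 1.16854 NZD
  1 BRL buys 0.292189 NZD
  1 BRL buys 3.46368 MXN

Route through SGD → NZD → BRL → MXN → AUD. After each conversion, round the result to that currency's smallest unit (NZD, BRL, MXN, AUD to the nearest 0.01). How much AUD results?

SGD 13,600.00 × 1.16854 = NZD 15,892.14
NZD 15,892.14 ÷ 0.292189 = BRL 54,389.93
BRL 54,389.93 × 3.46368 = MXN 188,389.31
MXN 188,389.31 × 0.0747358 = AUD 14,079.43

AUD 14,079.43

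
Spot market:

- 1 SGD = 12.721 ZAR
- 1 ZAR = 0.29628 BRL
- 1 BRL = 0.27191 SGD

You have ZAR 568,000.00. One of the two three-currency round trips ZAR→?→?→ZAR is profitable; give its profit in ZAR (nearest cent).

Profit: ZAR 14,099.34

Profitable loop is ZAR → BRL → SGD → ZAR:
ZAR 568,000.00 × 0.29628 = BRL 168,287.04
BRL 168,287.04 × 0.27191 = SGD 45,758.93
SGD 45,758.93 × 12.721 = ZAR 582,099.34
Profit = ZAR 582,099.34 − ZAR 568,000.00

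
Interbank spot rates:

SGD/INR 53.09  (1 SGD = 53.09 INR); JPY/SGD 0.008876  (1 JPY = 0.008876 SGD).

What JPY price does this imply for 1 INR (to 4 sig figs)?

1 INR ÷ 53.09 = 0.0188359 SGD
0.0188359 SGD ÷ 0.008876 = 2.12212 JPY

INR/JPY = 2.122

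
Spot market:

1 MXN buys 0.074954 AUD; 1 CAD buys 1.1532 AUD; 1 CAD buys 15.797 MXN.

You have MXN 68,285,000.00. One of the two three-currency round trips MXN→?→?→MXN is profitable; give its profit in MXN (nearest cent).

Profitable loop is MXN → AUD → CAD → MXN:
MXN 68,285,000.00 × 0.074954 = AUD 5,118,233.89
AUD 5,118,233.89 ÷ 1.1532 = CAD 4,438,288.15
CAD 4,438,288.15 × 15.797 = MXN 70,111,637.84
Profit = MXN 70,111,637.84 − MXN 68,285,000.00

Profit: MXN 1,826,637.84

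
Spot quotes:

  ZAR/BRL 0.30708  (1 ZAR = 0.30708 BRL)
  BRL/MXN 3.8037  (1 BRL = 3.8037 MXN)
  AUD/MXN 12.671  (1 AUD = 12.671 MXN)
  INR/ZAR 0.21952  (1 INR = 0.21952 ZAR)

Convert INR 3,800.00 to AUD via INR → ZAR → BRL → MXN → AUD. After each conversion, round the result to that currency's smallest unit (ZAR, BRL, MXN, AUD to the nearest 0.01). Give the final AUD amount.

INR 3,800.00 × 0.21952 = ZAR 834.18
ZAR 834.18 × 0.30708 = BRL 256.16
BRL 256.16 × 3.8037 = MXN 974.36
MXN 974.36 ÷ 12.671 = AUD 76.90

AUD 76.90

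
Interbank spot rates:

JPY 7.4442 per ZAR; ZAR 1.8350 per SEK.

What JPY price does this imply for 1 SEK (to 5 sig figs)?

1 SEK × 1.8350 = 1.835 ZAR
1.835 ZAR × 7.4442 = 13.6601 JPY

SEK/JPY = 13.660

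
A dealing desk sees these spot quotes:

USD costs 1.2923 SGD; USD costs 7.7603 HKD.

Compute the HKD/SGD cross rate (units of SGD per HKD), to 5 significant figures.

1 HKD ÷ 7.7603 = 0.128861 USD
0.128861 USD × 1.2923 = 0.166527 SGD

HKD/SGD = 0.16653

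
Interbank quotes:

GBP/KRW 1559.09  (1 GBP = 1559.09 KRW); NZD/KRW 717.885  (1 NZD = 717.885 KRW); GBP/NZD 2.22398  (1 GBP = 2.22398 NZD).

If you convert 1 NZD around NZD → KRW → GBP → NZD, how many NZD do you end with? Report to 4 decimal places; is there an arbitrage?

Around NZD → KRW → GBP → NZD: 1 × 717.885 ÷ 1559.09 × 2.22398 = 1.024034
Product > 1; profitable direction is NZD → KRW → GBP → NZD.

1.0240 (arbitrage exists)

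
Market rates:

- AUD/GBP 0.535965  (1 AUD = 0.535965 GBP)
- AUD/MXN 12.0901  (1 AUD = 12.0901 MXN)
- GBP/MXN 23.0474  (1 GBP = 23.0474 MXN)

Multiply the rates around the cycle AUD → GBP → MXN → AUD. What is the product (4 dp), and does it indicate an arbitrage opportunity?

Around AUD → GBP → MXN → AUD: 1 × 0.535965 × 23.0474 ÷ 12.0901 = 1.021712
Product > 1; profitable direction is AUD → GBP → MXN → AUD.

1.0217 (arbitrage exists)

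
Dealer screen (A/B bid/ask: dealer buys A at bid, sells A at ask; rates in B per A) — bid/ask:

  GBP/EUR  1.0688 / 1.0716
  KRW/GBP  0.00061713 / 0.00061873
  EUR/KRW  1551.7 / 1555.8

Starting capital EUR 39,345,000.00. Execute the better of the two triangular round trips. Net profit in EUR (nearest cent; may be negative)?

Best loop EUR → KRW → GBP → EUR:
EUR 39,345,000.00 × 1551.7 (sell EUR at bid) = KRW 61,051,636,500
KRW 61,051,636,500 × 0.00061713 (sell KRW at bid) = GBP 37,676,796.43
GBP 37,676,796.43 × 1.0688 (sell GBP at bid) = EUR 40,268,960.03

Net profit: EUR 923,960.03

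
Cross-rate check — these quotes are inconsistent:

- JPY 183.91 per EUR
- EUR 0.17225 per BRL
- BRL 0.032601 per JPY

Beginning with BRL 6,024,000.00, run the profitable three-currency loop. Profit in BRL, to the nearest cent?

Profit: BRL 197,290.20

Profitable loop is BRL → EUR → JPY → BRL:
BRL 6,024,000.00 × 0.17225 = EUR 1,037,634.00
EUR 1,037,634.00 × 183.91 = JPY 190,831,269
JPY 190,831,269 × 0.032601 = BRL 6,221,290.20
Profit = BRL 6,221,290.20 − BRL 6,024,000.00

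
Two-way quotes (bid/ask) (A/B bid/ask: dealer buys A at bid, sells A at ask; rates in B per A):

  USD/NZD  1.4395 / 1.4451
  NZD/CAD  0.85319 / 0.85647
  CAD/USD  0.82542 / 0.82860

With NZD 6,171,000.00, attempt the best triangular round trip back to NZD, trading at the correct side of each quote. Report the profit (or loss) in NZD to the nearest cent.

Net profit: NZD 84,873.52

Best loop NZD → CAD → USD → NZD:
NZD 6,171,000.00 × 0.85319 (sell NZD at bid) = CAD 5,265,035.49
CAD 5,265,035.49 × 0.82542 (sell CAD at bid) = USD 4,345,865.59
USD 4,345,865.59 × 1.4395 (sell USD at bid) = NZD 6,255,873.52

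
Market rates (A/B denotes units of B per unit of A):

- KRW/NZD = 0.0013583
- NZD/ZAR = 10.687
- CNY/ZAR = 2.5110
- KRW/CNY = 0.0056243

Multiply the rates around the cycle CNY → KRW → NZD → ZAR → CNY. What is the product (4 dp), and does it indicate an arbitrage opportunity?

1.0279 (arbitrage exists)

Around CNY → KRW → NZD → ZAR → CNY: 1 ÷ 0.0056243 × 0.0013583 × 10.687 ÷ 2.5110 = 1.027866
Product > 1; profitable direction is CNY → KRW → NZD → ZAR → CNY.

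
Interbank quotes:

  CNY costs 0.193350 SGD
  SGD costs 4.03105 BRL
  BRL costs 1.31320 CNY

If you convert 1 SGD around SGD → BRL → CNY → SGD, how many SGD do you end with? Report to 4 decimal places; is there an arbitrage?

Around SGD → BRL → CNY → SGD: 1 × 4.03105 × 1.31320 × 0.193350 = 1.023513
Product > 1; profitable direction is SGD → BRL → CNY → SGD.

1.0235 (arbitrage exists)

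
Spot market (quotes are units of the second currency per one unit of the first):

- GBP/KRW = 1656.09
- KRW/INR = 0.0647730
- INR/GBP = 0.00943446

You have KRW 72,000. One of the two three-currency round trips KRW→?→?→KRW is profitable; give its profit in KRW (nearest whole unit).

Profit: KRW 866

Profitable loop is KRW → INR → GBP → KRW:
KRW 72,000 × 0.0647730 = INR 4,663.66
INR 4,663.66 × 0.00943446 = GBP 44.00
GBP 44.00 × 1656.09 = KRW 72,866
Profit = KRW 72,866 − KRW 72,000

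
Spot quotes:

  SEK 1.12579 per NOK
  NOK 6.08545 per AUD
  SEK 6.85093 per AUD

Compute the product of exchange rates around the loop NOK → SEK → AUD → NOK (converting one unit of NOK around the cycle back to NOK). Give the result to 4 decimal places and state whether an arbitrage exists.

1.0000 (no arbitrage)

Around NOK → SEK → AUD → NOK: 1 × 1.12579 ÷ 6.85093 × 6.08545 = 1.000001
Product ≈ 1 (deviation 0.000%, within rounding noise).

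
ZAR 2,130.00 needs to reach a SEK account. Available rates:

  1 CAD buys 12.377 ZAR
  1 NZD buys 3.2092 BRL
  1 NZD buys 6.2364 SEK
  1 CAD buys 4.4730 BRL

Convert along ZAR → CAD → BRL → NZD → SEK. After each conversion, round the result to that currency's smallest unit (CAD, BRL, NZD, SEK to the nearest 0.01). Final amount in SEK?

SEK 1,495.86

ZAR 2,130.00 ÷ 12.377 = CAD 172.09
CAD 172.09 × 4.4730 = BRL 769.76
BRL 769.76 ÷ 3.2092 = NZD 239.86
NZD 239.86 × 6.2364 = SEK 1,495.86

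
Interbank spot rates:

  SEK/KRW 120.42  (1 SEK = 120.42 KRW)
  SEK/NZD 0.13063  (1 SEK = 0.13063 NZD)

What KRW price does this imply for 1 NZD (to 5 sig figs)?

1 NZD ÷ 0.13063 = 7.65521 SEK
7.65521 SEK × 120.42 = 921.84 KRW

NZD/KRW = 921.84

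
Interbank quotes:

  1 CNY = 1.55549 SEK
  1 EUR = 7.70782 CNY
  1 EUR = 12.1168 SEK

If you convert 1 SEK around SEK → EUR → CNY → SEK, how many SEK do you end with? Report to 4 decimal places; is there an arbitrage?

Around SEK → EUR → CNY → SEK: 1 ÷ 12.1168 × 7.70782 × 1.55549 = 0.989489
Product < 1; profitable direction is SEK → CNY → EUR → SEK.

0.9895 (arbitrage exists)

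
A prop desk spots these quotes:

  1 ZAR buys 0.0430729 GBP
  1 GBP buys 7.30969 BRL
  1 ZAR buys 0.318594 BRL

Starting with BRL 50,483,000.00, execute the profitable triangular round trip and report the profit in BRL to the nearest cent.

Profit: BRL 600,385.97

Profitable loop is BRL → GBP → ZAR → BRL:
BRL 50,483,000.00 ÷ 7.30969 = GBP 6,906,312.03
GBP 6,906,312.03 ÷ 0.0430729 = ZAR 160,340,075.37
ZAR 160,340,075.37 × 0.318594 = BRL 51,083,385.97
Profit = BRL 51,083,385.97 − BRL 50,483,000.00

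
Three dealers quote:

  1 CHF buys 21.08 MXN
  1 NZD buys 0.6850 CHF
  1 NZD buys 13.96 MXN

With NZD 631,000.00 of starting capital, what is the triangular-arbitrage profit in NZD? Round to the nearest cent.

Profitable loop is NZD → CHF → MXN → NZD:
NZD 631,000.00 × 0.6850 = CHF 432,235.00
CHF 432,235.00 × 21.08 = MXN 9,111,513.80
MXN 9,111,513.80 ÷ 13.96 = NZD 652,687.23
Profit = NZD 652,687.23 − NZD 631,000.00

Profit: NZD 21,687.23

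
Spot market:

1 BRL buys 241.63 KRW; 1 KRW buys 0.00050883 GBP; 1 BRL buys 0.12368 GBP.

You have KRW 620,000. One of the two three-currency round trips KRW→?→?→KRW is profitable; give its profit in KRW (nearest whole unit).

Profit: KRW 3,688

Profitable loop is KRW → BRL → GBP → KRW:
KRW 620,000 ÷ 241.63 = BRL 2,565.91
BRL 2,565.91 × 0.12368 = GBP 317.35
GBP 317.35 ÷ 0.00050883 = KRW 623,688
Profit = KRW 623,688 − KRW 620,000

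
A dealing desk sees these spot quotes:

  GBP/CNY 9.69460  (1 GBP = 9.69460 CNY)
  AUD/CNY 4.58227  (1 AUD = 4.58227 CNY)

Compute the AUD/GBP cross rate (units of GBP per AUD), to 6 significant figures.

1 AUD × 4.58227 = 4.58227 CNY
4.58227 CNY ÷ 9.69460 = 0.472662 GBP

AUD/GBP = 0.472662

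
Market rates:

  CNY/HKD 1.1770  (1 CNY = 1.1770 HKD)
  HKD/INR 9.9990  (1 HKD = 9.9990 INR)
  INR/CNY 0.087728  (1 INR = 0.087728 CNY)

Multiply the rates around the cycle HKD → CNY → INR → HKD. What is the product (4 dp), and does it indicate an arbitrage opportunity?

Around HKD → CNY → INR → HKD: 1 ÷ 1.1770 ÷ 0.087728 ÷ 9.9990 = 0.968565
Product < 1; profitable direction is HKD → INR → CNY → HKD.

0.9686 (arbitrage exists)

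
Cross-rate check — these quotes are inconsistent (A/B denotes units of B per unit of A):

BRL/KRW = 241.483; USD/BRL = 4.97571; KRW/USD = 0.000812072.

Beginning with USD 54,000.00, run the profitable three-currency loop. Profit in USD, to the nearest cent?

Profit: USD 1,342.35

Profitable loop is USD → KRW → BRL → USD:
USD 54,000.00 ÷ 0.000812072 = KRW 66,496,567
KRW 66,496,567 ÷ 241.483 = BRL 275,367.49
BRL 275,367.49 ÷ 4.97571 = USD 55,342.35
Profit = USD 55,342.35 − USD 54,000.00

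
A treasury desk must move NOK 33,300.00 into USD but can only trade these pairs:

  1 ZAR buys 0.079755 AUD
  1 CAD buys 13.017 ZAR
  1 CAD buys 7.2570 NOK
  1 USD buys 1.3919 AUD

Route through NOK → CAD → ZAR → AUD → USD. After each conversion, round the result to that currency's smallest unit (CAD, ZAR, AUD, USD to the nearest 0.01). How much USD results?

NOK 33,300.00 ÷ 7.2570 = CAD 4,588.67
CAD 4,588.67 × 13.017 = ZAR 59,730.72
ZAR 59,730.72 × 0.079755 = AUD 4,763.82
AUD 4,763.82 ÷ 1.3919 = USD 3,422.53

USD 3,422.53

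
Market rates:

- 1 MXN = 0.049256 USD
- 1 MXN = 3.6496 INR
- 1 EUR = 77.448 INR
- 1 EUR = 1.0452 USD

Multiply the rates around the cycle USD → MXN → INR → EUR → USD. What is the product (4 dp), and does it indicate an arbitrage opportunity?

0.9999 (no arbitrage)

Around USD → MXN → INR → EUR → USD: 1 ÷ 0.049256 × 3.6496 ÷ 77.448 × 1.0452 = 0.999943
Product ≈ 1 (deviation 0.006%, within rounding noise).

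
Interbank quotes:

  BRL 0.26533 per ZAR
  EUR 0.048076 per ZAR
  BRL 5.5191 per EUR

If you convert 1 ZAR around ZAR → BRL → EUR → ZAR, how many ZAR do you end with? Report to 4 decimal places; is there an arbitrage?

1.0000 (no arbitrage)

Around ZAR → BRL → EUR → ZAR: 1 × 0.26533 ÷ 5.5191 ÷ 0.048076 = 0.999976
Product ≈ 1 (deviation 0.002%, within rounding noise).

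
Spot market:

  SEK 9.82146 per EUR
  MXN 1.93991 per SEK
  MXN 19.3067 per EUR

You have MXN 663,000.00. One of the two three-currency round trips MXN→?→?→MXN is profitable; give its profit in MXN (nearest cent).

Profitable loop is MXN → SEK → EUR → MXN:
MXN 663,000.00 ÷ 1.93991 = SEK 341,768.43
SEK 341,768.43 ÷ 9.82146 = EUR 34,798.13
EUR 34,798.13 × 19.3067 = MXN 671,837.04
Profit = MXN 671,837.04 − MXN 663,000.00

Profit: MXN 8,837.04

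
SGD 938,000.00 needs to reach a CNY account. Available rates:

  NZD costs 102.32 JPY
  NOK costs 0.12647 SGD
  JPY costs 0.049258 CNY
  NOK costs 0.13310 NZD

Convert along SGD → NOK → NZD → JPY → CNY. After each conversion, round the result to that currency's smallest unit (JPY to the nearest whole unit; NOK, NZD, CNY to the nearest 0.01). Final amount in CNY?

SGD 938,000.00 ÷ 0.12647 = NOK 7,416,778.68
NOK 7,416,778.68 × 0.13310 = NZD 987,173.24
NZD 987,173.24 × 102.32 = JPY 101,007,566
JPY 101,007,566 × 0.049258 = CNY 4,975,430.69

CNY 4,975,430.69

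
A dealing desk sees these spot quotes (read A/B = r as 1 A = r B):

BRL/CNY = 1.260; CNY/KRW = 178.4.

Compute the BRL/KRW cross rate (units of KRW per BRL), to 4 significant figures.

BRL/KRW = 224.8

1 BRL × 1.260 = 1.26 CNY
1.26 CNY × 178.4 = 224.784 KRW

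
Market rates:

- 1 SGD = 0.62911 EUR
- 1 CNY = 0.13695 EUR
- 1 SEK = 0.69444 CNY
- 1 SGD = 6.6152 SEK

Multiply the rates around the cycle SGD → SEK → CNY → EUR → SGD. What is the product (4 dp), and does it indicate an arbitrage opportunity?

Around SGD → SEK → CNY → EUR → SGD: 1 × 6.6152 × 0.69444 × 0.13695 ÷ 0.62911 = 1.000030
Product ≈ 1 (deviation 0.003%, within rounding noise).

1.0000 (no arbitrage)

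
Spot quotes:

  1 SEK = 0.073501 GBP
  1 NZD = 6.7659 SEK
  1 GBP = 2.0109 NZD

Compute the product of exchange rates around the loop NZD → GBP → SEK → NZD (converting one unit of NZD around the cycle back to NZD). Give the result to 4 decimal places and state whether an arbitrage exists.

Around NZD → GBP → SEK → NZD: 1 ÷ 2.0109 ÷ 0.073501 ÷ 6.7659 = 0.999979
Product ≈ 1 (deviation 0.002%, within rounding noise).

1.0000 (no arbitrage)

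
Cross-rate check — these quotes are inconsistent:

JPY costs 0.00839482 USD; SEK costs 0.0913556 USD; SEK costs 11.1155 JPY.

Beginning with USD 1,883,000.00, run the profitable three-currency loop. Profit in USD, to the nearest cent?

Profit: USD 40,337.67

Profitable loop is USD → SEK → JPY → USD:
USD 1,883,000.00 ÷ 0.0913556 = SEK 20,611,763.26
SEK 20,611,763.26 × 11.1155 = JPY 229,110,055
JPY 229,110,055 × 0.00839482 = USD 1,923,337.67
Profit = USD 1,923,337.67 − USD 1,883,000.00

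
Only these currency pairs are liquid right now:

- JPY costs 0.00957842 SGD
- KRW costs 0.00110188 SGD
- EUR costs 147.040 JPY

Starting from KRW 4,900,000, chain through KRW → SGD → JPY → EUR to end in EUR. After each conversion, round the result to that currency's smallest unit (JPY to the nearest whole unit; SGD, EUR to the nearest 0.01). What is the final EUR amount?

KRW 4,900,000 × 0.00110188 = SGD 5,399.21
SGD 5,399.21 ÷ 0.00957842 = JPY 563,685
JPY 563,685 ÷ 147.040 = EUR 3,833.55

EUR 3,833.55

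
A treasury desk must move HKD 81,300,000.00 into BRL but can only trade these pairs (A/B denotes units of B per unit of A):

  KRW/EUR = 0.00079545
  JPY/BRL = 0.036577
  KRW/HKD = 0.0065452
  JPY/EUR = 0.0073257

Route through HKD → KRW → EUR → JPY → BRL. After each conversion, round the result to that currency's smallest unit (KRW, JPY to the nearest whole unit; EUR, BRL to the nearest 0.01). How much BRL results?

HKD 81,300,000.00 ÷ 0.0065452 = KRW 12,421,316,385
KRW 12,421,316,385 × 0.00079545 = EUR 9,880,536.12
EUR 9,880,536.12 ÷ 0.0073257 = JPY 1,348,749,760
JPY 1,348,749,760 × 0.036577 = BRL 49,333,219.97

BRL 49,333,219.97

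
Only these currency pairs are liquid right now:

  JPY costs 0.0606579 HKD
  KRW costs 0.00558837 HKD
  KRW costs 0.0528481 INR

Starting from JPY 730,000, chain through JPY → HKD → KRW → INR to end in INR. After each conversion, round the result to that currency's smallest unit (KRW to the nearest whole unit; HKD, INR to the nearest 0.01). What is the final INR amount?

INR 418,749.69

JPY 730,000 × 0.0606579 = HKD 44,280.27
HKD 44,280.27 ÷ 0.00558837 = KRW 7,923,647
KRW 7,923,647 × 0.0528481 = INR 418,749.69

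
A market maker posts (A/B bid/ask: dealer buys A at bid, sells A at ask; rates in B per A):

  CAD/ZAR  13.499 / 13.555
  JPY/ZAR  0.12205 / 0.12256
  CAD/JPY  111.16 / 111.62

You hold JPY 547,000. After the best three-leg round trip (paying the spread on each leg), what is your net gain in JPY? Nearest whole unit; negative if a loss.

Net profit: JPY 487

Best loop JPY → ZAR → CAD → JPY:
JPY 547,000 × 0.12205 (sell JPY at bid) = ZAR 66,761.35
ZAR 66,761.35 ÷ 13.555 (buy CAD at ask) = CAD 4,925.22
CAD 4,925.22 × 111.16 (sell CAD at bid) = JPY 547,487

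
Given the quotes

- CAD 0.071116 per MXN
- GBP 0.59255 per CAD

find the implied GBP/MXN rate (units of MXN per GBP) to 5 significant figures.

1 GBP ÷ 0.59255 = 1.68762 CAD
1.68762 CAD ÷ 0.071116 = 23.7305 MXN

GBP/MXN = 23.731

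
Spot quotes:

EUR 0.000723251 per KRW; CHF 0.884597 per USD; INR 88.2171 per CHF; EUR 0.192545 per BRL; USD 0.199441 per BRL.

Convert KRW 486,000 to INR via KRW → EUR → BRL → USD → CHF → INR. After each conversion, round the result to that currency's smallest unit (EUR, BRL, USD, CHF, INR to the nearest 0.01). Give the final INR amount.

INR 28,412.08

KRW 486,000 × 0.000723251 = EUR 351.50
EUR 351.50 ÷ 0.192545 = BRL 1,825.55
BRL 1,825.55 × 0.199441 = USD 364.09
USD 364.09 × 0.884597 = CHF 322.07
CHF 322.07 × 88.2171 = INR 28,412.08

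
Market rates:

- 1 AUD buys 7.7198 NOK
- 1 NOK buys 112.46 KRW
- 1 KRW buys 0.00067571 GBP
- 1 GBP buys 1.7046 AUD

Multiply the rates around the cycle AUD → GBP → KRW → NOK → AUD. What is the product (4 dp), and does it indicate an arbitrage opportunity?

Around AUD → GBP → KRW → NOK → AUD: 1 ÷ 1.7046 ÷ 0.00067571 ÷ 112.46 ÷ 7.7198 = 1.000030
Product ≈ 1 (deviation 0.003%, within rounding noise).

1.0000 (no arbitrage)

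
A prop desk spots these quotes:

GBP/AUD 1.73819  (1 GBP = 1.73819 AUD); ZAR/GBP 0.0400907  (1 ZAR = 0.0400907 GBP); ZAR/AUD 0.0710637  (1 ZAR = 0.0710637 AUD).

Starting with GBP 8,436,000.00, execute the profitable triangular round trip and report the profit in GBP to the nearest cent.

Profitable loop is GBP → ZAR → AUD → GBP:
GBP 8,436,000.00 ÷ 0.0400907 = ZAR 210,422,866.15
ZAR 210,422,866.15 × 0.0710637 = AUD 14,953,427.43
AUD 14,953,427.43 ÷ 1.73819 = GBP 8,602,872.78
Profit = GBP 8,602,872.78 − GBP 8,436,000.00

Profit: GBP 166,872.78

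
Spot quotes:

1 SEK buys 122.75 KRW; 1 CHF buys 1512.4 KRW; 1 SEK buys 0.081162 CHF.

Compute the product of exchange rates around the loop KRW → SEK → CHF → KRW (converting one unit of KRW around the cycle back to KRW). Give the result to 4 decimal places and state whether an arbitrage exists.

Around KRW → SEK → CHF → KRW: 1 ÷ 122.75 × 0.081162 × 1512.4 = 0.999995
Product ≈ 1 (deviation 0.000%, within rounding noise).

1.0000 (no arbitrage)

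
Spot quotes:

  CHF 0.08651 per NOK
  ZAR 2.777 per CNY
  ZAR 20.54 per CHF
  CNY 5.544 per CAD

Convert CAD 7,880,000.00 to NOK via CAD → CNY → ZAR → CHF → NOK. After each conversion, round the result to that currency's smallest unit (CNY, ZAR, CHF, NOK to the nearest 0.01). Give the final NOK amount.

CAD 7,880,000.00 × 5.544 = CNY 43,686,720.00
CNY 43,686,720.00 × 2.777 = ZAR 121,318,021.44
ZAR 121,318,021.44 ÷ 20.54 = CHF 5,906,427.53
CHF 5,906,427.53 ÷ 0.08651 = NOK 68,274,506.18

NOK 68,274,506.18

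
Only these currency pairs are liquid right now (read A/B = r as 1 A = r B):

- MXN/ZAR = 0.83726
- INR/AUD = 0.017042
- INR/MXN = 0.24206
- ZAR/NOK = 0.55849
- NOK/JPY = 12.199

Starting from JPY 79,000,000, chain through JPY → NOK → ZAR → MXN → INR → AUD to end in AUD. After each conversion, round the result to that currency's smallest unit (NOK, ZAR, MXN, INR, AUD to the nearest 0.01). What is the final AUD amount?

JPY 79,000,000 ÷ 12.199 = NOK 6,475,940.65
NOK 6,475,940.65 ÷ 0.55849 = ZAR 11,595,446.02
ZAR 11,595,446.02 ÷ 0.83726 = MXN 13,849,277.43
MXN 13,849,277.43 ÷ 0.24206 = INR 57,214,233.79
INR 57,214,233.79 × 0.017042 = AUD 975,044.97

AUD 975,044.97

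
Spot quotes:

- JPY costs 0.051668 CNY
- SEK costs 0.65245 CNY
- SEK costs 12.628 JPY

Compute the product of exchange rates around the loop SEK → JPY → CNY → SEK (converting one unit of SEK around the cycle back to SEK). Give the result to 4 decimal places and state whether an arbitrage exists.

Around SEK → JPY → CNY → SEK: 1 × 12.628 × 0.051668 ÷ 0.65245 = 1.000021
Product ≈ 1 (deviation 0.002%, within rounding noise).

1.0000 (no arbitrage)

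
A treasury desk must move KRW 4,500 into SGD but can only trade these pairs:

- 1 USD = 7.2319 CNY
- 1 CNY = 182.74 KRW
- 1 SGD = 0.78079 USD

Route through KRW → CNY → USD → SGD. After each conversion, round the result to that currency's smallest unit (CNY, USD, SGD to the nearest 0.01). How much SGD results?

KRW 4,500 ÷ 182.74 = CNY 24.63
CNY 24.63 ÷ 7.2319 = USD 3.41
USD 3.41 ÷ 0.78079 = SGD 4.37

SGD 4.37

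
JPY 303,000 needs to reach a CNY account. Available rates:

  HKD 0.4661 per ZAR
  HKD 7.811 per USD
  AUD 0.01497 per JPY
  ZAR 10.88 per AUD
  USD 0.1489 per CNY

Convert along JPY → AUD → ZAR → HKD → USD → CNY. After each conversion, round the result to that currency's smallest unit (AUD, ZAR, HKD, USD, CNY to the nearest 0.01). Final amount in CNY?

CNY 19,777.50

JPY 303,000 × 0.01497 = AUD 4,535.91
AUD 4,535.91 × 10.88 = ZAR 49,350.70
ZAR 49,350.70 × 0.4661 = HKD 23,002.36
HKD 23,002.36 ÷ 7.811 = USD 2,944.87
USD 2,944.87 ÷ 0.1489 = CNY 19,777.50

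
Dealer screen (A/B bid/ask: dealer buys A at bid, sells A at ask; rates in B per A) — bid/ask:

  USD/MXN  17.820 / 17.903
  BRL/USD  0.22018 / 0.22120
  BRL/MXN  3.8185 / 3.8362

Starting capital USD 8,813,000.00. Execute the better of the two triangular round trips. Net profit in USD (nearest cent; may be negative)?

Best loop USD → MXN → BRL → USD:
USD 8,813,000.00 × 17.820 (sell USD at bid) = MXN 157,047,660.00
MXN 157,047,660.00 ÷ 3.8362 (buy BRL at ask) = BRL 40,938,340.02
BRL 40,938,340.02 × 0.22018 (sell BRL at bid) = USD 9,013,803.71

Net profit: USD 200,803.71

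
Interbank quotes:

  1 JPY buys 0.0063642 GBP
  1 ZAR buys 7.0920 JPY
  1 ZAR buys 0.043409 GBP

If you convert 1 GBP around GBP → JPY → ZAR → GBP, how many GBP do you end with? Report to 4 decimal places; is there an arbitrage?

0.9618 (arbitrage exists)

Around GBP → JPY → ZAR → GBP: 1 ÷ 0.0063642 ÷ 7.0920 × 0.043409 = 0.961761
Product < 1; profitable direction is GBP → ZAR → JPY → GBP.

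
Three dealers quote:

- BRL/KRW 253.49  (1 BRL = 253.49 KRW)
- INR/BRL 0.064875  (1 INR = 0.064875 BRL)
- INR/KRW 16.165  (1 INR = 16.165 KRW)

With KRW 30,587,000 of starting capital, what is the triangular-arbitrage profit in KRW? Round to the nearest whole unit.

Profitable loop is KRW → INR → BRL → KRW:
KRW 30,587,000 ÷ 16.165 = INR 1,892,174.45
INR 1,892,174.45 × 0.064875 = BRL 122,754.82
BRL 122,754.82 × 253.49 = KRW 31,117,119
Profit = KRW 31,117,119 − KRW 30,587,000

Profit: KRW 530,119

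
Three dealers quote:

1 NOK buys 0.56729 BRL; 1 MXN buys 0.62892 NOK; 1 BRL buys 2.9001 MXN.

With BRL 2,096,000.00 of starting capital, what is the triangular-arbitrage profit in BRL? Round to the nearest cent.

Profitable loop is BRL → MXN → NOK → BRL:
BRL 2,096,000.00 × 2.9001 = MXN 6,078,609.60
MXN 6,078,609.60 × 0.62892 = NOK 3,822,959.15
NOK 3,822,959.15 × 0.56729 = BRL 2,168,726.50
Profit = BRL 2,168,726.50 − BRL 2,096,000.00

Profit: BRL 72,726.50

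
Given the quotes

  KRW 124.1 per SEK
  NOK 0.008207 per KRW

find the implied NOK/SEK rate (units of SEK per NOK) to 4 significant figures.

NOK/SEK = 0.9818

1 NOK ÷ 0.008207 = 121.847 KRW
121.847 KRW ÷ 124.1 = 0.981847 SEK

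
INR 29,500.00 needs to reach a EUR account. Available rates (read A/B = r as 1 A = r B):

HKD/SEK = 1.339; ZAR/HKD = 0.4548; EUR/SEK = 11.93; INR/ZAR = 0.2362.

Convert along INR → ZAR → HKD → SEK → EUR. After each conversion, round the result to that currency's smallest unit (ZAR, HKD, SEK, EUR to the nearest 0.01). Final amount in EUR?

EUR 355.68

INR 29,500.00 × 0.2362 = ZAR 6,967.90
ZAR 6,967.90 × 0.4548 = HKD 3,169.00
HKD 3,169.00 × 1.339 = SEK 4,243.29
SEK 4,243.29 ÷ 11.93 = EUR 355.68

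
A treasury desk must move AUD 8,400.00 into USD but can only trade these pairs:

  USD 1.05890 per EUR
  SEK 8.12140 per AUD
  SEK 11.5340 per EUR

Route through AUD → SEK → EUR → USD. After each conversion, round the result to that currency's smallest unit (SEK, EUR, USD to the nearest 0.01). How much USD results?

USD 6,263.04

AUD 8,400.00 × 8.12140 = SEK 68,219.76
SEK 68,219.76 ÷ 11.5340 = EUR 5,914.67
EUR 5,914.67 × 1.05890 = USD 6,263.04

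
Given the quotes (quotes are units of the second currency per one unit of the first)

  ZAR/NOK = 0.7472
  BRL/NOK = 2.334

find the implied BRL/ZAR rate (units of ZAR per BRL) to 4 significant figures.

BRL/ZAR = 3.124

1 BRL × 2.334 = 2.334 NOK
2.334 NOK ÷ 0.7472 = 3.12366 ZAR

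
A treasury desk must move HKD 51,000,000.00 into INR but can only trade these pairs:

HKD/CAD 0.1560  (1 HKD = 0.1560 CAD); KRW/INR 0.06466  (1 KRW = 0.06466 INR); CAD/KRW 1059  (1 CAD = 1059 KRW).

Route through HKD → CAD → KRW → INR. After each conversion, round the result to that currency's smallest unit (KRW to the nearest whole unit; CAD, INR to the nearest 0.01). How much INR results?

INR 544,786,622.64

HKD 51,000,000.00 × 0.1560 = CAD 7,956,000.00
CAD 7,956,000.00 × 1059 = KRW 8,425,404,000
KRW 8,425,404,000 × 0.06466 = INR 544,786,622.64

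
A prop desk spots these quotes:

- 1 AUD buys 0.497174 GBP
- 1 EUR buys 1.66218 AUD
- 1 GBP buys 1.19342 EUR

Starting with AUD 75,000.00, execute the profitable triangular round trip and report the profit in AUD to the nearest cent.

Profit: AUD 1,046.90

Profitable loop is AUD → EUR → GBP → AUD:
AUD 75,000.00 ÷ 1.66218 = EUR 45,121.47
EUR 45,121.47 ÷ 1.19342 = GBP 37,808.54
GBP 37,808.54 ÷ 0.497174 = AUD 76,046.90
Profit = AUD 76,046.90 − AUD 75,000.00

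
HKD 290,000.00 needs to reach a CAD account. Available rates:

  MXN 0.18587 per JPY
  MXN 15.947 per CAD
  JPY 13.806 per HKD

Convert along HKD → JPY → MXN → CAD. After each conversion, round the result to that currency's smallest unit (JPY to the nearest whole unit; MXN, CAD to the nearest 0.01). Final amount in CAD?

HKD 290,000.00 × 13.806 = JPY 4,003,740
JPY 4,003,740 × 0.18587 = MXN 744,175.15
MXN 744,175.15 ÷ 15.947 = CAD 46,665.53

CAD 46,665.53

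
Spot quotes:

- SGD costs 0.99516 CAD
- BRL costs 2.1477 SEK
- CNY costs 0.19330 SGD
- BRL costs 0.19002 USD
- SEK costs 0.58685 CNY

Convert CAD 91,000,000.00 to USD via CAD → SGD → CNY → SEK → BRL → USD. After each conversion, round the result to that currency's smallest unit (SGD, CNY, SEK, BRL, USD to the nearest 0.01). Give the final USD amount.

CAD 91,000,000.00 ÷ 0.99516 = SGD 91,442,582.10
SGD 91,442,582.10 ÷ 0.19330 = CNY 473,060,435.08
CNY 473,060,435.08 ÷ 0.58685 = SEK 806,101,107.74
SEK 806,101,107.74 ÷ 2.1477 = BRL 375,332,266.02
BRL 375,332,266.02 × 0.19002 = USD 71,320,637.19

USD 71,320,637.19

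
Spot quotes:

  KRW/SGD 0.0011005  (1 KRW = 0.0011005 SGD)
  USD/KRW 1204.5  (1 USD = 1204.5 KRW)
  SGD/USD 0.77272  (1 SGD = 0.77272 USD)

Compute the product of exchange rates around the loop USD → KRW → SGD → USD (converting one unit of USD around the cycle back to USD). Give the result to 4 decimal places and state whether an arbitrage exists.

1.0243 (arbitrage exists)

Around USD → KRW → SGD → USD: 1 × 1204.5 × 0.0011005 × 0.77272 = 1.024281
Product > 1; profitable direction is USD → KRW → SGD → USD.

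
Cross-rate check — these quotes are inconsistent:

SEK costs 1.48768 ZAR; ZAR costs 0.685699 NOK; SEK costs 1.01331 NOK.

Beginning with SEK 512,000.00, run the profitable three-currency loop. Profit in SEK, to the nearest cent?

Profitable loop is SEK → ZAR → NOK → SEK:
SEK 512,000.00 × 1.48768 = ZAR 761,692.16
ZAR 761,692.16 × 0.685699 = NOK 522,291.55
NOK 522,291.55 ÷ 1.01331 = SEK 515,431.16
Profit = SEK 515,431.16 − SEK 512,000.00

Profit: SEK 3,431.16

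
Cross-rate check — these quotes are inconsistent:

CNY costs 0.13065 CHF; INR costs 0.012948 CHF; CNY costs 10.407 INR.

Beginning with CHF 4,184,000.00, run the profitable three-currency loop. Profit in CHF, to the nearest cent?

Profit: CHF 131,295.17

Profitable loop is CHF → CNY → INR → CHF:
CHF 4,184,000.00 ÷ 0.13065 = CNY 32,024,492.92
CNY 32,024,492.92 × 10.407 = INR 333,278,897.82
INR 333,278,897.82 × 0.012948 = CHF 4,315,295.17
Profit = CHF 4,315,295.17 − CHF 4,184,000.00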